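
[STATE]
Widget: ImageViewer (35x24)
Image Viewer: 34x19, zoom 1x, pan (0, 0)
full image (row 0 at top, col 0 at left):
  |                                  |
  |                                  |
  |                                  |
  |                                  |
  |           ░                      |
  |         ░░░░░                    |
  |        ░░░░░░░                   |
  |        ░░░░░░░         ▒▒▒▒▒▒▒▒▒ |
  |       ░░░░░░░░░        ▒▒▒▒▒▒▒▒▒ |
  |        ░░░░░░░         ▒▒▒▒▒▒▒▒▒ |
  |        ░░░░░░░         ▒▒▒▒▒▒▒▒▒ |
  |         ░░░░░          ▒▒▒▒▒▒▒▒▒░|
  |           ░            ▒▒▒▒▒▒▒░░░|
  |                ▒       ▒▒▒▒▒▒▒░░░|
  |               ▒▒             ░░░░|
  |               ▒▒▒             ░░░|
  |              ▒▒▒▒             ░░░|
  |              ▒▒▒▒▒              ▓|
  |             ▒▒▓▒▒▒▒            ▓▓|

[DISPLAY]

                                   
                                   
                                   
                                   
           ░                       
         ░░░░░                     
        ░░░░░░░                    
        ░░░░░░░         ▒▒▒▒▒▒▒▒▒  
       ░░░░░░░░░        ▒▒▒▒▒▒▒▒▒  
        ░░░░░░░         ▒▒▒▒▒▒▒▒▒  
        ░░░░░░░         ▒▒▒▒▒▒▒▒▒  
         ░░░░░          ▒▒▒▒▒▒▒▒▒░ 
           ░            ▒▒▒▒▒▒▒░░░ 
                ▒       ▒▒▒▒▒▒▒░░░ 
               ▒▒             ░░░░ 
               ▒▒▒             ░░░ 
              ▒▒▒▒             ░░░ 
              ▒▒▒▒▒              ▓ 
             ▒▒▓▒▒▒▒            ▓▓ 
                                   
                                   
                                   
                                   
                                   


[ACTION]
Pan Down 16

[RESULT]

              ▒▒▒▒             ░░░ 
              ▒▒▒▒▒              ▓ 
             ▒▒▓▒▒▒▒            ▓▓ 
                                   
                                   
                                   
                                   
                                   
                                   
                                   
                                   
                                   
                                   
                                   
                                   
                                   
                                   
                                   
                                   
                                   
                                   
                                   
                                   
                                   


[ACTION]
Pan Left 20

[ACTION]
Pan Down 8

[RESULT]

                                   
                                   
                                   
                                   
                                   
                                   
                                   
                                   
                                   
                                   
                                   
                                   
                                   
                                   
                                   
                                   
                                   
                                   
                                   
                                   
                                   
                                   
                                   
                                   


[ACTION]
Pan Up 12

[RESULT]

           ░            ▒▒▒▒▒▒▒░░░ 
                ▒       ▒▒▒▒▒▒▒░░░ 
               ▒▒             ░░░░ 
               ▒▒▒             ░░░ 
              ▒▒▒▒             ░░░ 
              ▒▒▒▒▒              ▓ 
             ▒▒▓▒▒▒▒            ▓▓ 
                                   
                                   
                                   
                                   
                                   
                                   
                                   
                                   
                                   
                                   
                                   
                                   
                                   
                                   
                                   
                                   
                                   


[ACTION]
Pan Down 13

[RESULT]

                                   
                                   
                                   
                                   
                                   
                                   
                                   
                                   
                                   
                                   
                                   
                                   
                                   
                                   
                                   
                                   
                                   
                                   
                                   
                                   
                                   
                                   
                                   
                                   


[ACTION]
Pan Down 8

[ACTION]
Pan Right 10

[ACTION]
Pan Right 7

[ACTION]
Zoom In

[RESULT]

           ▒▒▒▒▒▒▒▒                
           ▒▒▒▒▒▒▒▒▒▒              
           ▒▒▒▒▒▒▒▒▒▒              
         ▒▒▒▒▓▓▒▒▒▒▒▒▒▒            
         ▒▒▒▒▓▓▒▒▒▒▒▒▒▒            
                                   
                                   
                                   
                                   
                                   
                                   
                                   
                                   
                                   
                                   
                                   
                                   
                                   
                                   
                                   
                                   
                                   
                                   
                                   


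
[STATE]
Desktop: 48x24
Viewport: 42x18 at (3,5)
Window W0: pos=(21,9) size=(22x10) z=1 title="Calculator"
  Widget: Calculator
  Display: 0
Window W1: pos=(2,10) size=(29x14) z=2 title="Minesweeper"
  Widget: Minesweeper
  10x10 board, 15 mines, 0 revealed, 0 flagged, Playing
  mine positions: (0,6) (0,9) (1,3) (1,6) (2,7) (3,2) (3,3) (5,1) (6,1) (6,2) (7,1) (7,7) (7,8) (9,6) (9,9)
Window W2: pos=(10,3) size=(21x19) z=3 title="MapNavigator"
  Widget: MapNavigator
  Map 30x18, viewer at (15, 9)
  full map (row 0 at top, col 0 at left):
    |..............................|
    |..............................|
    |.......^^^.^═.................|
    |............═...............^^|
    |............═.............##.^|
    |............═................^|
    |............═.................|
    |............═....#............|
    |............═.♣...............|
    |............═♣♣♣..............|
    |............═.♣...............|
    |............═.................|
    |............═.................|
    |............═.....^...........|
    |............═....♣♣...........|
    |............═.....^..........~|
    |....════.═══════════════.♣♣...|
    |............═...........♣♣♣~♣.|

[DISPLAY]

       ┠───────────────────┨              
       ┃.^^^.^═............┃              
       ┃......═............┃              
       ┃......═............┃              
       ┃......═............┃━━━━━━━━━━━┓  
━━━━━━━┃......═............┃or         ┃  
 Minesw┃......═....#.......┃───────────┨  
───────┃......═.♣..........┃          0┃  
■■■■■■■┃......═♣♣@.........┃───┬───┐   ┃  
■■■■■■■┃......═.♣..........┃ 9 │ ÷ │   ┃  
■■■■■■■┃......═............┃───┼───┤   ┃  
■■■■■■■┃......═............┃ 6 │ × │   ┃  
■■■■■■■┃......═.....^......┃───┴───┘   ┃  
■■■■■■■┃......═....♣♣......┃━━━━━━━━━━━┛  
■■■■■■■┃......═.....^......┃              
■■■■■■■┃══.═══════════════.┃              
■■■■■■■┗━━━━━━━━━━━━━━━━━━━┛              
■■■■■■■■■■                 ┃              


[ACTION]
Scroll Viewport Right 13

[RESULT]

    ┠───────────────────┨                 
    ┃.^^^.^═............┃                 
    ┃......═............┃                 
    ┃......═............┃                 
    ┃......═............┃━━━━━━━━━━━┓     
━━━━┃......═............┃or         ┃     
nesw┃......═....#.......┃───────────┨     
────┃......═.♣..........┃          0┃     
■■■■┃......═♣♣@.........┃───┬───┐   ┃     
■■■■┃......═.♣..........┃ 9 │ ÷ │   ┃     
■■■■┃......═............┃───┼───┤   ┃     
■■■■┃......═............┃ 6 │ × │   ┃     
■■■■┃......═.....^......┃───┴───┘   ┃     
■■■■┃......═....♣♣......┃━━━━━━━━━━━┛     
■■■■┃......═.....^......┃                 
■■■■┃══.═══════════════.┃                 
■■■■┗━━━━━━━━━━━━━━━━━━━┛                 
■■■■■■■                 ┃                 


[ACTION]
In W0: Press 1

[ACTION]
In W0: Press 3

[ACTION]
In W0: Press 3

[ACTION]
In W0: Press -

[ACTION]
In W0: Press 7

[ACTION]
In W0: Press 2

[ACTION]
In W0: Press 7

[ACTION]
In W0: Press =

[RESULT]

    ┠───────────────────┨                 
    ┃.^^^.^═............┃                 
    ┃......═............┃                 
    ┃......═............┃                 
    ┃......═............┃━━━━━━━━━━━┓     
━━━━┃......═............┃or         ┃     
nesw┃......═....#.......┃───────────┨     
────┃......═.♣..........┃       -594┃     
■■■■┃......═♣♣@.........┃───┬───┐   ┃     
■■■■┃......═.♣..........┃ 9 │ ÷ │   ┃     
■■■■┃......═............┃───┼───┤   ┃     
■■■■┃......═............┃ 6 │ × │   ┃     
■■■■┃......═.....^......┃───┴───┘   ┃     
■■■■┃......═....♣♣......┃━━━━━━━━━━━┛     
■■■■┃......═.....^......┃                 
■■■■┃══.═══════════════.┃                 
■■■■┗━━━━━━━━━━━━━━━━━━━┛                 
■■■■■■■                 ┃                 


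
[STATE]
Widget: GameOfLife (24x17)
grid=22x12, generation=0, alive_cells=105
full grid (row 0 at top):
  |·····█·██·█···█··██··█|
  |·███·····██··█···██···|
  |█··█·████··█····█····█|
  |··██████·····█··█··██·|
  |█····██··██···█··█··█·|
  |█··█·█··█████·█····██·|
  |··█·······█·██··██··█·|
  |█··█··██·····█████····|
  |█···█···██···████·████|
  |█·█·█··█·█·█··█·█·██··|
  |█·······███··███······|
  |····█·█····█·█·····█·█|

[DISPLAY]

Gen: 0                  
·····█·██·█···█··██··█  
·███·····██··█···██···  
█··█·████··█····█····█  
··██████·····█··█··██·  
█····██··██···█··█··█·  
█··█·█··█████·█····██·  
··█·······█·██··██··█·  
█··█··██·····█████····  
█···█···██···████·████  
█·█·█··█·█·█··█·█·██··  
█·······███··███······  
····█·█····█·█·····█·█  
                        
                        
                        
                        


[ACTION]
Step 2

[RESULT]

Gen: 2                  
·███·····███·····██···  
·███····█·······█·····  
····█···█············█  
·█·█····█·█··██······█  
█···██···█·█··········  
█···█·█·██·█··█······█  
██·············█······  
██·········█······█··█  
███████··███··········  
████···█····██···██·█·  
··█·█·██·█·█·██··███··  
·········██████····█··  
                        
                        
                        
                        


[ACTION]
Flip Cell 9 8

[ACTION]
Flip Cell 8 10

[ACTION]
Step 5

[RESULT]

Gen: 7                  
·██······█············  
·██·█·················  
····██·███···█········  
·········█····█·······  
···········█··█·······  
···█···█·····██·······  
··█···················  
··█···█··········██···  
···██·█···███···█··█··  
·····██·██████··█··█··  
······██·██···█··██···  
·······███·███········  
                        
                        
                        
                        


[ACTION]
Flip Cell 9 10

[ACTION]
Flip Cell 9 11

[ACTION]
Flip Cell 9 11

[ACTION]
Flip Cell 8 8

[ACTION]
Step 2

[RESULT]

Gen: 9                  
·█·██·················  
·█···█··██············  
··██·█··█·············  
····█···███··███······  
···············█······  
·············███······  
··██··················  
··█··███·········██···  
···██·██····█·███··█··  
···██········█·██··█··  
·····██·······█████···  
······█·····██········  
                        
                        
                        
                        


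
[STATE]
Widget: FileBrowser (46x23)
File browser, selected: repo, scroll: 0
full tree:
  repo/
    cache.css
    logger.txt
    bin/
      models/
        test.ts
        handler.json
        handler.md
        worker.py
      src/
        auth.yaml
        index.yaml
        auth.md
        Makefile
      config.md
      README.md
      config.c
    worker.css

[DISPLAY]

> [-] repo/                                   
    cache.css                                 
    logger.txt                                
    [+] bin/                                  
    worker.css                                
                                              
                                              
                                              
                                              
                                              
                                              
                                              
                                              
                                              
                                              
                                              
                                              
                                              
                                              
                                              
                                              
                                              
                                              


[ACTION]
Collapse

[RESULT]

> [+] repo/                                   
                                              
                                              
                                              
                                              
                                              
                                              
                                              
                                              
                                              
                                              
                                              
                                              
                                              
                                              
                                              
                                              
                                              
                                              
                                              
                                              
                                              
                                              


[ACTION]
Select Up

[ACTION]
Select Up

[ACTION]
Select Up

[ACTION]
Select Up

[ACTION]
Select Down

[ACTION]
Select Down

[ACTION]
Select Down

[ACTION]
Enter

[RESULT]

> [-] repo/                                   
    cache.css                                 
    logger.txt                                
    [+] bin/                                  
    worker.css                                
                                              
                                              
                                              
                                              
                                              
                                              
                                              
                                              
                                              
                                              
                                              
                                              
                                              
                                              
                                              
                                              
                                              
                                              


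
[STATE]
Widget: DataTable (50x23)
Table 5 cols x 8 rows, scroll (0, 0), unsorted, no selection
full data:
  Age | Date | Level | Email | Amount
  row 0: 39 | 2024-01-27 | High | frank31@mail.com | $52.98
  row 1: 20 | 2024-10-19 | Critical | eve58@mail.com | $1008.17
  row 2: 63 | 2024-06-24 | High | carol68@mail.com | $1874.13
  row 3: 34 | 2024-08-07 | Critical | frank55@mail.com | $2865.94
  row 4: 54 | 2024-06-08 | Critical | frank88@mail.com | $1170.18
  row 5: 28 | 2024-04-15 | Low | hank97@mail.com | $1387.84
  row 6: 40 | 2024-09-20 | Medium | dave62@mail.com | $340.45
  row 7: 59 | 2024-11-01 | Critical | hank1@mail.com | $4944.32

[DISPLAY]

Age│Date      │Level   │Email           │Amount   
───┼──────────┼────────┼────────────────┼──────── 
39 │2024-01-27│High    │frank31@mail.com│$52.98   
20 │2024-10-19│Critical│eve58@mail.com  │$1008.17 
63 │2024-06-24│High    │carol68@mail.com│$1874.13 
34 │2024-08-07│Critical│frank55@mail.com│$2865.94 
54 │2024-06-08│Critical│frank88@mail.com│$1170.18 
28 │2024-04-15│Low     │hank97@mail.com │$1387.84 
40 │2024-09-20│Medium  │dave62@mail.com │$340.45  
59 │2024-11-01│Critical│hank1@mail.com  │$4944.32 
                                                  
                                                  
                                                  
                                                  
                                                  
                                                  
                                                  
                                                  
                                                  
                                                  
                                                  
                                                  
                                                  


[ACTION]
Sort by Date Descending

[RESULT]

Age│Date     ▼│Level   │Email           │Amount   
───┼──────────┼────────┼────────────────┼──────── 
59 │2024-11-01│Critical│hank1@mail.com  │$4944.32 
20 │2024-10-19│Critical│eve58@mail.com  │$1008.17 
40 │2024-09-20│Medium  │dave62@mail.com │$340.45  
34 │2024-08-07│Critical│frank55@mail.com│$2865.94 
63 │2024-06-24│High    │carol68@mail.com│$1874.13 
54 │2024-06-08│Critical│frank88@mail.com│$1170.18 
28 │2024-04-15│Low     │hank97@mail.com │$1387.84 
39 │2024-01-27│High    │frank31@mail.com│$52.98   
                                                  
                                                  
                                                  
                                                  
                                                  
                                                  
                                                  
                                                  
                                                  
                                                  
                                                  
                                                  
                                                  


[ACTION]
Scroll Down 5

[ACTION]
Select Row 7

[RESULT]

Age│Date     ▼│Level   │Email           │Amount   
───┼──────────┼────────┼────────────────┼──────── 
59 │2024-11-01│Critical│hank1@mail.com  │$4944.32 
20 │2024-10-19│Critical│eve58@mail.com  │$1008.17 
40 │2024-09-20│Medium  │dave62@mail.com │$340.45  
34 │2024-08-07│Critical│frank55@mail.com│$2865.94 
63 │2024-06-24│High    │carol68@mail.com│$1874.13 
54 │2024-06-08│Critical│frank88@mail.com│$1170.18 
28 │2024-04-15│Low     │hank97@mail.com │$1387.84 
>9 │2024-01-27│High    │frank31@mail.com│$52.98   
                                                  
                                                  
                                                  
                                                  
                                                  
                                                  
                                                  
                                                  
                                                  
                                                  
                                                  
                                                  
                                                  


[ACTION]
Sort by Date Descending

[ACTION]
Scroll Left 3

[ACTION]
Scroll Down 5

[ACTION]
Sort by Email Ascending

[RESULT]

Age│Date      │Level   │Email          ▲│Amount   
───┼──────────┼────────┼────────────────┼──────── 
63 │2024-06-24│High    │carol68@mail.com│$1874.13 
40 │2024-09-20│Medium  │dave62@mail.com │$340.45  
20 │2024-10-19│Critical│eve58@mail.com  │$1008.17 
39 │2024-01-27│High    │frank31@mail.com│$52.98   
34 │2024-08-07│Critical│frank55@mail.com│$2865.94 
54 │2024-06-08│Critical│frank88@mail.com│$1170.18 
59 │2024-11-01│Critical│hank1@mail.com  │$4944.32 
>8 │2024-04-15│Low     │hank97@mail.com │$1387.84 
                                                  
                                                  
                                                  
                                                  
                                                  
                                                  
                                                  
                                                  
                                                  
                                                  
                                                  
                                                  
                                                  


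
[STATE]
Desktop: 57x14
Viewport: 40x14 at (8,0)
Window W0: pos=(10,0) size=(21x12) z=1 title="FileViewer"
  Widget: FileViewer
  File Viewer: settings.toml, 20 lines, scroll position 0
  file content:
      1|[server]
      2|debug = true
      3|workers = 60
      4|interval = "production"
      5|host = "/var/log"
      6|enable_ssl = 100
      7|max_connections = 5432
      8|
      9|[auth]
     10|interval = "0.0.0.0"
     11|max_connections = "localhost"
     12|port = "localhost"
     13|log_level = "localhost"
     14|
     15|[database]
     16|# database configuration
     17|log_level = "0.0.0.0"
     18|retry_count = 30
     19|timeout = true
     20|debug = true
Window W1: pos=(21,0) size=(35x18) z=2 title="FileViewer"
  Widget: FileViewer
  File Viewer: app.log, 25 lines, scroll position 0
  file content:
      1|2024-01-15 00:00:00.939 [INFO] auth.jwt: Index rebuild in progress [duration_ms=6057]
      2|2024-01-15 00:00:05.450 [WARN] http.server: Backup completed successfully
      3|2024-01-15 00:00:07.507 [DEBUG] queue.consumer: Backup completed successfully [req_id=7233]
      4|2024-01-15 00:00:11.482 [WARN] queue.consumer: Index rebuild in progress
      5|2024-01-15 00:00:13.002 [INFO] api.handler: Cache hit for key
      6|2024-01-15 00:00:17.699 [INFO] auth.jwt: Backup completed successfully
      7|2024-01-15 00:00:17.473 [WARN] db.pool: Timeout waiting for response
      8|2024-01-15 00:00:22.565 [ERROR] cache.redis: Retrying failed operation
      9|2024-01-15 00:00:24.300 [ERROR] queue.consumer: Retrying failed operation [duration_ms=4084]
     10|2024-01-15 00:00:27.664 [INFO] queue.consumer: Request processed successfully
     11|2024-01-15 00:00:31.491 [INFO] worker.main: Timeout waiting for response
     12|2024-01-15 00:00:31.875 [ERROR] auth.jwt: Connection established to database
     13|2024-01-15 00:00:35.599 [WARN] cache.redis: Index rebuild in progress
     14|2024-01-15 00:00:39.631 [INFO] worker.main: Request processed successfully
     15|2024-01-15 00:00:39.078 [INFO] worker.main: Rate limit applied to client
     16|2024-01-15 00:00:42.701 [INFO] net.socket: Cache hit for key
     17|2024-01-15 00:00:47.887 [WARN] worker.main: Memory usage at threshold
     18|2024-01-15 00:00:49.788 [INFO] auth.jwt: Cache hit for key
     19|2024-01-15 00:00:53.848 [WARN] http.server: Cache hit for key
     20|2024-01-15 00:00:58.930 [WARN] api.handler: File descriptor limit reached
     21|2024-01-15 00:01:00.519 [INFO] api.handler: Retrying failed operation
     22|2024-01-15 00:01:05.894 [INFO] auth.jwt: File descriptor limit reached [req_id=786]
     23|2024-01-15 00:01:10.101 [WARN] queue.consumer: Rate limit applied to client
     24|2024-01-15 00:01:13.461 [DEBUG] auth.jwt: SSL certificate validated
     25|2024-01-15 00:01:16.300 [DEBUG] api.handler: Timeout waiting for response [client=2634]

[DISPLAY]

  ┏━━━━━━━━━━┏━━━━━━━━━━━━━━━━━━━━━━━━━━
  ┃ FileViewe┃ FileViewer               
  ┠──────────┠──────────────────────────
  ┃[server]  ┃2024-01-15 00:00:00.939 [I
  ┃debug = tr┃2024-01-15 00:00:05.450 [W
  ┃workers = ┃2024-01-15 00:00:07.507 [D
  ┃interval =┃2024-01-15 00:00:11.482 [W
  ┃host = "/v┃2024-01-15 00:00:13.002 [I
  ┃enable_ssl┃2024-01-15 00:00:17.699 [I
  ┃max_connec┃2024-01-15 00:00:17.473 [W
  ┃          ┃2024-01-15 00:00:22.565 [E
  ┗━━━━━━━━━━┃2024-01-15 00:00:24.300 [E
             ┃2024-01-15 00:00:27.664 [I
             ┃2024-01-15 00:00:31.491 [I


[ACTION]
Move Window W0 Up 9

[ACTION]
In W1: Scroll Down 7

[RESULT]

  ┏━━━━━━━━━━┏━━━━━━━━━━━━━━━━━━━━━━━━━━
  ┃ FileViewe┃ FileViewer               
  ┠──────────┠──────────────────────────
  ┃[server]  ┃2024-01-15 00:00:22.565 [E
  ┃debug = tr┃2024-01-15 00:00:24.300 [E
  ┃workers = ┃2024-01-15 00:00:27.664 [I
  ┃interval =┃2024-01-15 00:00:31.491 [I
  ┃host = "/v┃2024-01-15 00:00:31.875 [E
  ┃enable_ssl┃2024-01-15 00:00:35.599 [W
  ┃max_connec┃2024-01-15 00:00:39.631 [I
  ┃          ┃2024-01-15 00:00:39.078 [I
  ┗━━━━━━━━━━┃2024-01-15 00:00:42.701 [I
             ┃2024-01-15 00:00:47.887 [W
             ┃2024-01-15 00:00:49.788 [I


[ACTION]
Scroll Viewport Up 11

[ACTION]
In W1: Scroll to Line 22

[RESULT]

  ┏━━━━━━━━━━┏━━━━━━━━━━━━━━━━━━━━━━━━━━
  ┃ FileViewe┃ FileViewer               
  ┠──────────┠──────────────────────────
  ┃[server]  ┃2024-01-15 00:00:31.875 [E
  ┃debug = tr┃2024-01-15 00:00:35.599 [W
  ┃workers = ┃2024-01-15 00:00:39.631 [I
  ┃interval =┃2024-01-15 00:00:39.078 [I
  ┃host = "/v┃2024-01-15 00:00:42.701 [I
  ┃enable_ssl┃2024-01-15 00:00:47.887 [W
  ┃max_connec┃2024-01-15 00:00:49.788 [I
  ┃          ┃2024-01-15 00:00:53.848 [W
  ┗━━━━━━━━━━┃2024-01-15 00:00:58.930 [W
             ┃2024-01-15 00:01:00.519 [I
             ┃2024-01-15 00:01:05.894 [I


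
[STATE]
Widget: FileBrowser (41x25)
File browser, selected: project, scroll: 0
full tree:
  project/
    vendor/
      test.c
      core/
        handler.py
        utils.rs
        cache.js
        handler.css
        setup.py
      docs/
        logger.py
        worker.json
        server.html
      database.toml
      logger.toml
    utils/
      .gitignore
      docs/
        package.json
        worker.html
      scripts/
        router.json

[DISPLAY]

> [-] project/                           
    [+] vendor/                          
    [+] utils/                           
                                         
                                         
                                         
                                         
                                         
                                         
                                         
                                         
                                         
                                         
                                         
                                         
                                         
                                         
                                         
                                         
                                         
                                         
                                         
                                         
                                         
                                         


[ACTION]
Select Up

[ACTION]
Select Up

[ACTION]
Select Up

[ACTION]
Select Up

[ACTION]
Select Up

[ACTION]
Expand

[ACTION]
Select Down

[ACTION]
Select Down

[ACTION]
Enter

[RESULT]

  [-] project/                           
    [+] vendor/                          
  > [-] utils/                           
      .gitignore                         
      [+] docs/                          
      [+] scripts/                       
                                         
                                         
                                         
                                         
                                         
                                         
                                         
                                         
                                         
                                         
                                         
                                         
                                         
                                         
                                         
                                         
                                         
                                         
                                         


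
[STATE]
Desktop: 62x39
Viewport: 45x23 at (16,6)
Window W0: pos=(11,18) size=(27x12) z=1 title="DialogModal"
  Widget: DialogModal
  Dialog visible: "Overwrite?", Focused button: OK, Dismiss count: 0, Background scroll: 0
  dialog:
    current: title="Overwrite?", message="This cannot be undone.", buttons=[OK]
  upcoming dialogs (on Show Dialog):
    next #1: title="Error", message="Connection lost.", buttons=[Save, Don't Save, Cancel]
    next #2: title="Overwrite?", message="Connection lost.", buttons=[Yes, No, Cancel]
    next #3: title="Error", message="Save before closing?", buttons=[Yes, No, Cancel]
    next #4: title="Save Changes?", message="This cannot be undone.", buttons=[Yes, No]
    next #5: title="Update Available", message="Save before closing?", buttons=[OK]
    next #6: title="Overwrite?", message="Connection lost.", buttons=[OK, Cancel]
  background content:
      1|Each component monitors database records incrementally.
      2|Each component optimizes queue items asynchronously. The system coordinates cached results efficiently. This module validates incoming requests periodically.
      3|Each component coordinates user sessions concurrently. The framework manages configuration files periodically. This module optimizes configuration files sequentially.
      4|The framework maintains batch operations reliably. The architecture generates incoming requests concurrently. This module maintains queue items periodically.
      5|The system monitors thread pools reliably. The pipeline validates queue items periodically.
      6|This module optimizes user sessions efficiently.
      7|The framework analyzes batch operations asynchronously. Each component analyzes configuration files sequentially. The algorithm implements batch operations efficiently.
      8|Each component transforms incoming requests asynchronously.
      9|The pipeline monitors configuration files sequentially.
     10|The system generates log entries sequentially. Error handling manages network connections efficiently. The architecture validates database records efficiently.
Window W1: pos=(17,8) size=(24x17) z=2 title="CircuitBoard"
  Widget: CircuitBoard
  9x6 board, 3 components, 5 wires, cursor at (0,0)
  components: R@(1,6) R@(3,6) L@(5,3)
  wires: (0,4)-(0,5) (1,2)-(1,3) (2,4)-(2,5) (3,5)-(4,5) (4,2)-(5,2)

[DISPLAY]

                                             
                                             
 ┏━━━━━━━━━━━━━━━━━━━━━━┓                    
 ┃ CircuitBoard         ┃                    
 ┠──────────────────────┨                    
 ┃   0 1 2 3 4 5 6 7 8  ┃                    
 ┃0  [.]              · ┃                    
 ┃                      ┃                    
 ┃1           · ─ ·     ┃                    
 ┃                      ┃                    
 ┃2                   · ┃                    
 ┃                      ┃                    
━┃3                     ┃                    
l┃                      ┃                    
─┃4           ·         ┃                    
 ┃            │         ┃                    
─┃5           ·   L     ┃                    
 ┃Cursor: (0,0)         ┃                    
h┗━━━━━━━━━━━━━━━━━━━━━━┛                    
       [OK]       │ea┃                       
──────────────────┘se┃                       
framework analyzes ba┃                       
 component transforms┃                       


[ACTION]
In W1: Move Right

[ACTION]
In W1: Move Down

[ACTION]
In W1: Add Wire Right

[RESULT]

                                             
                                             
 ┏━━━━━━━━━━━━━━━━━━━━━━┓                    
 ┃ CircuitBoard         ┃                    
 ┠──────────────────────┨                    
 ┃   0 1 2 3 4 5 6 7 8  ┃                    
 ┃0                   · ┃                    
 ┃                      ┃                    
 ┃1      [.]─ · ─ ·     ┃                    
 ┃                      ┃                    
 ┃2                   · ┃                    
 ┃                      ┃                    
━┃3                     ┃                    
l┃                      ┃                    
─┃4           ·         ┃                    
 ┃            │         ┃                    
─┃5           ·   L     ┃                    
 ┃Cursor: (1,1)         ┃                    
h┗━━━━━━━━━━━━━━━━━━━━━━┛                    
       [OK]       │ea┃                       
──────────────────┘se┃                       
framework analyzes ba┃                       
 component transforms┃                       


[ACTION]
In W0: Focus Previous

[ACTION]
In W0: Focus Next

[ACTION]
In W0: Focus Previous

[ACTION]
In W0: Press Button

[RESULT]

                                             
                                             
 ┏━━━━━━━━━━━━━━━━━━━━━━┓                    
 ┃ CircuitBoard         ┃                    
 ┠──────────────────────┨                    
 ┃   0 1 2 3 4 5 6 7 8  ┃                    
 ┃0                   · ┃                    
 ┃                      ┃                    
 ┃1      [.]─ · ─ ·     ┃                    
 ┃                      ┃                    
 ┃2                   · ┃                    
 ┃                      ┃                    
━┃3                     ┃                    
l┃                      ┃                    
─┃4           ·         ┃                    
 ┃            │         ┃                    
 ┃5           ·   L     ┃                    
 ┃Cursor: (1,1)         ┃                    
f┗━━━━━━━━━━━━━━━━━━━━━━┛                    
system monitors threa┃                       
 module optimizes use┃                       
framework analyzes ba┃                       
 component transforms┃                       
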